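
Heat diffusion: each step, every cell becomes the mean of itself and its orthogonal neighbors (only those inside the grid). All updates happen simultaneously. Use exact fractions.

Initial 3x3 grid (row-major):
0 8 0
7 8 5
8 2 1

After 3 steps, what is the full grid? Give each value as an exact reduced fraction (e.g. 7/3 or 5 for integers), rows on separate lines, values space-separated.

After step 1:
  5 4 13/3
  23/4 6 7/2
  17/3 19/4 8/3
After step 2:
  59/12 29/6 71/18
  269/48 24/5 33/8
  97/18 229/48 131/36
After step 3:
  737/144 3329/720 929/216
  14911/2880 362/75 1981/480
  1135/216 13391/2880 1805/432

Answer: 737/144 3329/720 929/216
14911/2880 362/75 1981/480
1135/216 13391/2880 1805/432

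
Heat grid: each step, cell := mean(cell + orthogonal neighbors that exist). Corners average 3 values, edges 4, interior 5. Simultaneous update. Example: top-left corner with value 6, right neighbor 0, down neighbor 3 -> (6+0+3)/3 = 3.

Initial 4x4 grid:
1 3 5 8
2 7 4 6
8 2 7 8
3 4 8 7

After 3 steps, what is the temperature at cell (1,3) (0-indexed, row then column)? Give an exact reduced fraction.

Step 1: cell (1,3) = 13/2
Step 2: cell (1,3) = 769/120
Step 3: cell (1,3) = 21991/3600
Full grid after step 3:
  283/80 257/60 4549/900 6349/1080
  131/32 8701/2000 16723/3000 21991/3600
  2053/480 2549/500 34651/6000 23711/3600
  863/180 813/160 44257/7200 14293/2160

Answer: 21991/3600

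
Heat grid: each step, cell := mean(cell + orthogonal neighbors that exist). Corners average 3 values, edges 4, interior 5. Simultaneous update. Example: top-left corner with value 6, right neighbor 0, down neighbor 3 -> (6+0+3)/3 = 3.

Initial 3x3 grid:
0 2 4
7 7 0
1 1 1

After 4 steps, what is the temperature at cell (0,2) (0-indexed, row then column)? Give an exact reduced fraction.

Answer: 118801/43200

Derivation:
Step 1: cell (0,2) = 2
Step 2: cell (0,2) = 11/4
Step 3: cell (0,2) = 1903/720
Step 4: cell (0,2) = 118801/43200
Full grid after step 4:
  16997/5400 280139/96000 118801/43200
  873167/288000 515281/180000 276797/108000
  127001/43200 1149563/432000 161539/64800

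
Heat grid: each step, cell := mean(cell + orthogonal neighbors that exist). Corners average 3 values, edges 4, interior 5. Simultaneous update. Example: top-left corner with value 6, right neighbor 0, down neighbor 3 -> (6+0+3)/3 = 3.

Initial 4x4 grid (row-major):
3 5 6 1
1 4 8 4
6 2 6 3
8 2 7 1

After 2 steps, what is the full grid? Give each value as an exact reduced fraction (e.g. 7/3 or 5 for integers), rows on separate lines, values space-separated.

Answer: 11/3 33/8 563/120 38/9
59/16 108/25 119/25 503/120
205/48 111/25 223/50 491/120
43/9 217/48 1057/240 67/18

Derivation:
After step 1:
  3 9/2 5 11/3
  7/2 4 28/5 4
  17/4 4 26/5 7/2
  16/3 19/4 4 11/3
After step 2:
  11/3 33/8 563/120 38/9
  59/16 108/25 119/25 503/120
  205/48 111/25 223/50 491/120
  43/9 217/48 1057/240 67/18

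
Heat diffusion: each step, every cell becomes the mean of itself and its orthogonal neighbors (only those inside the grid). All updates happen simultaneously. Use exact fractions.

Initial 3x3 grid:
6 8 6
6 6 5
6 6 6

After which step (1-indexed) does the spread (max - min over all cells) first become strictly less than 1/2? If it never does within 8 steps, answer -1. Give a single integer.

Answer: 3

Derivation:
Step 1: max=20/3, min=17/3, spread=1
Step 2: max=257/40, min=209/36, spread=223/360
Step 3: max=6851/1080, min=12787/2160, spread=61/144
  -> spread < 1/2 first at step 3
Step 4: max=405907/64800, min=773489/129600, spread=511/1728
Step 5: max=24212279/3888000, min=46808683/7776000, spread=4309/20736
Step 6: max=1444714063/233280000, min=2821375001/466560000, spread=36295/248832
Step 7: max=86401155611/13996800000, min=169935689347/27993600000, spread=305773/2985984
Step 8: max=5170629952267/839808000000, min=10220512201409/1679616000000, spread=2575951/35831808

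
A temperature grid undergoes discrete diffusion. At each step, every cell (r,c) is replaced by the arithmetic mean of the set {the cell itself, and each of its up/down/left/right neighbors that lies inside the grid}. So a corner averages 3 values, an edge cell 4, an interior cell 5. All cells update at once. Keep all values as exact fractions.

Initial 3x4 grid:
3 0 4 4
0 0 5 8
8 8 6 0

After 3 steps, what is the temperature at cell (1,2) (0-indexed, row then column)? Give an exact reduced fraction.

Step 1: cell (1,2) = 23/5
Step 2: cell (1,2) = 389/100
Step 3: cell (1,2) = 4131/1000
Full grid after step 3:
  1657/720 3347/1200 6323/1800 9161/2160
  45799/14400 1271/375 4131/1000 20923/4800
  2159/540 31307/7200 32167/7200 5093/1080

Answer: 4131/1000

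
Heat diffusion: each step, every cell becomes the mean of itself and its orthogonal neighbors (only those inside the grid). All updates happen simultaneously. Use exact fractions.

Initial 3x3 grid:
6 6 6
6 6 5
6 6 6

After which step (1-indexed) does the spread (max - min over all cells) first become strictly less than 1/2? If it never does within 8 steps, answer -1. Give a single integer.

Answer: 1

Derivation:
Step 1: max=6, min=17/3, spread=1/3
  -> spread < 1/2 first at step 1
Step 2: max=6, min=1373/240, spread=67/240
Step 3: max=1193/200, min=12523/2160, spread=1807/10800
Step 4: max=32039/5400, min=5026037/864000, spread=33401/288000
Step 5: max=3196609/540000, min=45426067/7776000, spread=3025513/38880000
Step 6: max=170044051/28800000, min=18197473133/3110400000, spread=53531/995328
Step 7: max=45864883949/7776000000, min=1093711074151/186624000000, spread=450953/11943936
Step 8: max=5497711389481/933120000000, min=65675736439397/11197440000000, spread=3799043/143327232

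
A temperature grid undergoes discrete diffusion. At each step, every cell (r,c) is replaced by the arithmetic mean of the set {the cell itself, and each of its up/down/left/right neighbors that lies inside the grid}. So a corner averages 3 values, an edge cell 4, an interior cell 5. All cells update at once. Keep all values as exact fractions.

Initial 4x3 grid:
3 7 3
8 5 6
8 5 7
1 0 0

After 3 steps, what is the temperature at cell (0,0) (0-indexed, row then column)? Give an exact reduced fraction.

Step 1: cell (0,0) = 6
Step 2: cell (0,0) = 11/2
Step 3: cell (0,0) = 254/45
Full grid after step 3:
  254/45 38567/7200 11417/2160
  2169/400 32021/6000 36017/7200
  2801/600 26441/6000 30437/7200
  67/18 24497/7200 1441/432

Answer: 254/45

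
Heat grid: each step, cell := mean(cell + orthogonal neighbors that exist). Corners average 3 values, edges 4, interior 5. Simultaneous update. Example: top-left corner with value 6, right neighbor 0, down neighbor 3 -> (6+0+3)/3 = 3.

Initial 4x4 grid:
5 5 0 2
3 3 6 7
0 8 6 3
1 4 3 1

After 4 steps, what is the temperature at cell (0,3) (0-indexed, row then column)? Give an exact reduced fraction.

Step 1: cell (0,3) = 3
Step 2: cell (0,3) = 43/12
Step 3: cell (0,3) = 2663/720
Step 4: cell (0,3) = 83597/21600
Full grid after step 4:
  236171/64800 207569/54000 13781/3600 83597/21600
  797861/216000 686981/180000 80849/20000 11323/2880
  743413/216000 685333/180000 705929/180000 858233/216000
  217579/64800 189757/54000 204767/54000 245543/64800

Answer: 83597/21600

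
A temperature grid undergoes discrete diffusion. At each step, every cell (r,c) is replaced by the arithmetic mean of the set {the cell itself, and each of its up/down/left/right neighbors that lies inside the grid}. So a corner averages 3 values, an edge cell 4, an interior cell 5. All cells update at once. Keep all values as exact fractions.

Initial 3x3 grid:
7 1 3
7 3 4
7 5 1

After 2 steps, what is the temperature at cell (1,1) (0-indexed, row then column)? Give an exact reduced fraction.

Step 1: cell (1,1) = 4
Step 2: cell (1,1) = 81/20
Full grid after step 2:
  29/6 91/24 107/36
  16/3 81/20 51/16
  49/9 53/12 121/36

Answer: 81/20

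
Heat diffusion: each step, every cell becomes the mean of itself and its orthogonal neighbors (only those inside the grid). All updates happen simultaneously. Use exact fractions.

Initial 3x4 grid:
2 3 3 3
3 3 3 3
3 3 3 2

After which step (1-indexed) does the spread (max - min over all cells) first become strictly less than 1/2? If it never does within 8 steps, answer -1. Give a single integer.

Answer: 1

Derivation:
Step 1: max=3, min=8/3, spread=1/3
  -> spread < 1/2 first at step 1
Step 2: max=47/16, min=49/18, spread=31/144
Step 3: max=209/72, min=607/216, spread=5/54
Step 4: max=4619/1600, min=73543/25920, spread=803/16200
Step 5: max=1491929/518400, min=4439387/1555200, spread=91/3888
Step 6: max=37244119/12960000, min=267052933/93312000, spread=5523619/466560000
Step 7: max=1786438583/622080000, min=16045147247/5598720000, spread=205/34992
Step 8: max=321438965791/111974400000, min=963332697373/335923200000, spread=4921/1679616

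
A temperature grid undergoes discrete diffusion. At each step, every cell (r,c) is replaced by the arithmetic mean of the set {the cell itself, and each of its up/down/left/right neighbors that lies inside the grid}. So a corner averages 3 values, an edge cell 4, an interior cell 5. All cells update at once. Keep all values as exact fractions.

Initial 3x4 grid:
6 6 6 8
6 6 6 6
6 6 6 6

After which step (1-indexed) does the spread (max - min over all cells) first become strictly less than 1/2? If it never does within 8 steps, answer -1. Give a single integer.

Step 1: max=20/3, min=6, spread=2/3
Step 2: max=59/9, min=6, spread=5/9
Step 3: max=689/108, min=6, spread=41/108
  -> spread < 1/2 first at step 3
Step 4: max=81977/12960, min=6, spread=4217/12960
Step 5: max=4874749/777600, min=21679/3600, spread=38417/155520
Step 6: max=291136211/46656000, min=434597/72000, spread=1903471/9331200
Step 7: max=17397149089/2799360000, min=13075759/2160000, spread=18038617/111974400
Step 8: max=1041037782851/167961600000, min=1179326759/194400000, spread=883978523/6718464000

Answer: 3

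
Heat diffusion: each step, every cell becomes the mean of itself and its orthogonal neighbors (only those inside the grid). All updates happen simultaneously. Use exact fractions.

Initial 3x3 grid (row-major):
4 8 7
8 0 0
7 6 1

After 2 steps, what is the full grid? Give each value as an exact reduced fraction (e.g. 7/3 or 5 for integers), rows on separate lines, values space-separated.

Answer: 97/18 1249/240 47/12
1369/240 97/25 103/30
61/12 517/120 47/18

Derivation:
After step 1:
  20/3 19/4 5
  19/4 22/5 2
  7 7/2 7/3
After step 2:
  97/18 1249/240 47/12
  1369/240 97/25 103/30
  61/12 517/120 47/18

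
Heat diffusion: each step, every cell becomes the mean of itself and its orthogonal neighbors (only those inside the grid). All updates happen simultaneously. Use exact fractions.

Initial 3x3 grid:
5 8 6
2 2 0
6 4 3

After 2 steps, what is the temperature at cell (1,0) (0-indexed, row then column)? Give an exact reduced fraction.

Step 1: cell (1,0) = 15/4
Step 2: cell (1,0) = 319/80
Full grid after step 2:
  14/3 1087/240 38/9
  319/80 187/50 259/80
  23/6 797/240 53/18

Answer: 319/80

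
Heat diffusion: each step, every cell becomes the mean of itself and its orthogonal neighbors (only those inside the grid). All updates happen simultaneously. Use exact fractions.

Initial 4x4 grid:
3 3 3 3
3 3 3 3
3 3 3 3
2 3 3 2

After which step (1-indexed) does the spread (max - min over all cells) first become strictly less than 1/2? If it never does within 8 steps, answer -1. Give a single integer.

Answer: 1

Derivation:
Step 1: max=3, min=8/3, spread=1/3
  -> spread < 1/2 first at step 1
Step 2: max=3, min=49/18, spread=5/18
Step 3: max=3, min=1205/432, spread=91/432
Step 4: max=224/75, min=36479/12960, spread=11141/64800
Step 5: max=107131/36000, min=367271/129600, spread=92003/648000
Step 6: max=133433/45000, min=55325143/19440000, spread=2317913/19440000
Step 7: max=30649/10368, min=1665441727/583200000, spread=58564523/583200000
Step 8: max=1432861007/486000000, min=50106473419/17496000000, spread=1476522833/17496000000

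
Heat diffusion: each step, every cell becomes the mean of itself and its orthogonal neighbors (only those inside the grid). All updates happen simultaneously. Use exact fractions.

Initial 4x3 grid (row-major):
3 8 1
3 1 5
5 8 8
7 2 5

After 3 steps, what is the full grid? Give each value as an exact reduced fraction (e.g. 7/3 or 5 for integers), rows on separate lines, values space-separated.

After step 1:
  14/3 13/4 14/3
  3 5 15/4
  23/4 24/5 13/2
  14/3 11/2 5
After step 2:
  131/36 211/48 35/9
  221/48 99/25 239/48
  1093/240 551/100 401/80
  191/36 599/120 17/3
After step 3:
  455/108 57181/14400 955/216
  30163/7200 28139/6000 32113/7200
  35953/7200 14417/3000 12701/2400
  10693/2160 38653/7200 3761/720

Answer: 455/108 57181/14400 955/216
30163/7200 28139/6000 32113/7200
35953/7200 14417/3000 12701/2400
10693/2160 38653/7200 3761/720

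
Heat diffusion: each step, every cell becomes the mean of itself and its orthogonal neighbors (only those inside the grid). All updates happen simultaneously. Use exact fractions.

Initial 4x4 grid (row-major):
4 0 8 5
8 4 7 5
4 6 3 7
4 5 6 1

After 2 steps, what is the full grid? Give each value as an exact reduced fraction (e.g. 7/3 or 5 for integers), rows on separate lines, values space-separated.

After step 1:
  4 4 5 6
  5 5 27/5 6
  11/2 22/5 29/5 4
  13/3 21/4 15/4 14/3
After step 2:
  13/3 9/2 51/10 17/3
  39/8 119/25 136/25 107/20
  577/120 519/100 467/100 307/60
  181/36 133/30 73/15 149/36

Answer: 13/3 9/2 51/10 17/3
39/8 119/25 136/25 107/20
577/120 519/100 467/100 307/60
181/36 133/30 73/15 149/36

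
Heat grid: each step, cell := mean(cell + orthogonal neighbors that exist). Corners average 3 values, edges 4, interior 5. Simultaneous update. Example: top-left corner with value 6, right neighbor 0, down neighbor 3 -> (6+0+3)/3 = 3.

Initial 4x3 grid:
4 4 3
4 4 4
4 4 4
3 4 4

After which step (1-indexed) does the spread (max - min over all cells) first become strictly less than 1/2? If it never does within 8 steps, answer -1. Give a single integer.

Answer: 1

Derivation:
Step 1: max=4, min=11/3, spread=1/3
  -> spread < 1/2 first at step 1
Step 2: max=63/16, min=67/18, spread=31/144
Step 3: max=281/72, min=823/216, spread=5/54
Step 4: max=6219/1600, min=99463/25920, spread=803/16200
Step 5: max=2010329/518400, min=5994587/1555200, spread=91/3888
Step 6: max=50204119/12960000, min=360364933/93312000, spread=5523619/466560000
Step 7: max=2408518583/622080000, min=21643867247/5598720000, spread=205/34992
Step 8: max=433413365791/111974400000, min=1299255897373/335923200000, spread=4921/1679616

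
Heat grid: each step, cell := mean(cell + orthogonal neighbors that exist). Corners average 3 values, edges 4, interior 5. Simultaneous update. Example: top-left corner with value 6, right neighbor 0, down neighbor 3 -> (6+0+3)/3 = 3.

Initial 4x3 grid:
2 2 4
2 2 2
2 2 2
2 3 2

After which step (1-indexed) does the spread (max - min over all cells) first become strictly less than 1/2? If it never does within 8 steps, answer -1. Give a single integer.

Answer: 3

Derivation:
Step 1: max=8/3, min=2, spread=2/3
Step 2: max=23/9, min=2, spread=5/9
Step 3: max=257/108, min=947/450, spread=743/2700
  -> spread < 1/2 first at step 3
Step 4: max=151837/64800, min=38587/18000, spread=64619/324000
Step 5: max=8912753/3888000, min=3501917/1620000, spread=2540761/19440000
Step 6: max=530800807/233280000, min=1015757239/466560000, spread=73351/746496
Step 7: max=31591468613/13996800000, min=61205845301/27993600000, spread=79083677/1119744000
Step 8: max=1888101478567/839808000000, min=3679716793759/1679616000000, spread=771889307/13436928000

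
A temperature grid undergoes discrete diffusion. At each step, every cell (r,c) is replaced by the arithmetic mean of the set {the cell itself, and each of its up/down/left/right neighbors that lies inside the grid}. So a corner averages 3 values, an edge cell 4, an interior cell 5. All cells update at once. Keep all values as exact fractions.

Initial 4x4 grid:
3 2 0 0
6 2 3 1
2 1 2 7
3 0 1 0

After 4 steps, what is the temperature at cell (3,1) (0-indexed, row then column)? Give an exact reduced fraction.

Answer: 24931/13500

Derivation:
Step 1: cell (3,1) = 5/4
Step 2: cell (3,1) = 19/15
Step 3: cell (3,1) = 331/180
Step 4: cell (3,1) = 24931/13500
Full grid after step 4:
  164443/64800 6233/2700 24713/13500 115607/64800
  22297/8640 397861/180000 371417/180000 401933/216000
  480121/216000 390349/180000 351841/180000 91217/43200
  26471/12960 24931/13500 5339/2700 128863/64800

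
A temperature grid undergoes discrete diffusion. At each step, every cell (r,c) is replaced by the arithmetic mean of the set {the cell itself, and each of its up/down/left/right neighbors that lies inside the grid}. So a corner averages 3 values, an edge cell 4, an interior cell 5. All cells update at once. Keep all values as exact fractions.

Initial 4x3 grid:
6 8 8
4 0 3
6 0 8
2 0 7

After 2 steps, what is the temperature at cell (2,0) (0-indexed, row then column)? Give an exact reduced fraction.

Answer: 187/60

Derivation:
Step 1: cell (2,0) = 3
Step 2: cell (2,0) = 187/60
Full grid after step 2:
  31/6 125/24 199/36
  4 401/100 223/48
  187/60 311/100 341/80
  95/36 763/240 47/12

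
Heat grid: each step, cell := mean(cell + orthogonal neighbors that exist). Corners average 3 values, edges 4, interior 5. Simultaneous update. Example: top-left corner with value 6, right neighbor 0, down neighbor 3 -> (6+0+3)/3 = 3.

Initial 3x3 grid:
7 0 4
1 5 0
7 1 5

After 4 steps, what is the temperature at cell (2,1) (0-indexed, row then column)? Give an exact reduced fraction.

Step 1: cell (2,1) = 9/2
Step 2: cell (2,1) = 109/40
Step 3: cell (2,1) = 2781/800
Step 4: cell (2,1) = 147007/48000
Full grid after step 4:
  53941/16200 207323/72000 187289/64800
  693469/216000 96901/30000 1180063/432000
  25121/7200 147007/48000 11023/3600

Answer: 147007/48000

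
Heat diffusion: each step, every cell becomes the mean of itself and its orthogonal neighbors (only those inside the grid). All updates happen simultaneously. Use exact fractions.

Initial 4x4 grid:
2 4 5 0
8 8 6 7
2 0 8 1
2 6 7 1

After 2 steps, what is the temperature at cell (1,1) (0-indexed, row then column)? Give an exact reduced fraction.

Answer: 531/100

Derivation:
Step 1: cell (1,1) = 26/5
Step 2: cell (1,1) = 531/100
Full grid after step 2:
  173/36 551/120 193/40 15/4
  67/15 531/100 473/100 371/80
  121/30 423/100 103/20 303/80
  121/36 1043/240 333/80 17/4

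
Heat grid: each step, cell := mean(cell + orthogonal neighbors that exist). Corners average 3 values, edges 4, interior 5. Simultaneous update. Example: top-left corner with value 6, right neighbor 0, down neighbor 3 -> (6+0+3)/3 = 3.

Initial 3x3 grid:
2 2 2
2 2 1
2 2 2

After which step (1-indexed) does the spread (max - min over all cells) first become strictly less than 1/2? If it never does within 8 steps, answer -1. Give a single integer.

Step 1: max=2, min=5/3, spread=1/3
  -> spread < 1/2 first at step 1
Step 2: max=2, min=413/240, spread=67/240
Step 3: max=393/200, min=3883/2160, spread=1807/10800
Step 4: max=10439/5400, min=1570037/864000, spread=33401/288000
Step 5: max=1036609/540000, min=14322067/7776000, spread=3025513/38880000
Step 6: max=54844051/28800000, min=5755873133/3110400000, spread=53531/995328
Step 7: max=14760883949/7776000000, min=347215074151/186624000000, spread=450953/11943936
Step 8: max=1765231389481/933120000000, min=20885976439397/11197440000000, spread=3799043/143327232

Answer: 1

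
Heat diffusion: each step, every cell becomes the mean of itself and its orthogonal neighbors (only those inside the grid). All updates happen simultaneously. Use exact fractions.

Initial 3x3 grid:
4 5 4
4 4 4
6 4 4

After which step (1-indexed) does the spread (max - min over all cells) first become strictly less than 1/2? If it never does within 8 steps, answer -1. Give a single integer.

Step 1: max=14/3, min=4, spread=2/3
Step 2: max=41/9, min=62/15, spread=19/45
  -> spread < 1/2 first at step 2
Step 3: max=1199/270, min=7553/1800, spread=1321/5400
Step 4: max=142421/32400, min=547759/129600, spread=877/5184
Step 5: max=1060439/243000, min=33012173/7776000, spread=7375/62208
Step 6: max=506877539/116640000, min=1988667031/466560000, spread=62149/746496
Step 7: max=15159808829/3499200000, min=119642398757/27993600000, spread=523543/8957952
Step 8: max=1815532121201/419904000000, min=7193213031679/1679616000000, spread=4410589/107495424

Answer: 2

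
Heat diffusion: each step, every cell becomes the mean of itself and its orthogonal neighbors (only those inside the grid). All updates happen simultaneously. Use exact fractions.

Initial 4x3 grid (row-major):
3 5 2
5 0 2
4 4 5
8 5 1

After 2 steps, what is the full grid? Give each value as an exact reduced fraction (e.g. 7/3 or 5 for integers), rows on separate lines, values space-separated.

After step 1:
  13/3 5/2 3
  3 16/5 9/4
  21/4 18/5 3
  17/3 9/2 11/3
After step 2:
  59/18 391/120 31/12
  947/240 291/100 229/80
  1051/240 391/100 751/240
  185/36 523/120 67/18

Answer: 59/18 391/120 31/12
947/240 291/100 229/80
1051/240 391/100 751/240
185/36 523/120 67/18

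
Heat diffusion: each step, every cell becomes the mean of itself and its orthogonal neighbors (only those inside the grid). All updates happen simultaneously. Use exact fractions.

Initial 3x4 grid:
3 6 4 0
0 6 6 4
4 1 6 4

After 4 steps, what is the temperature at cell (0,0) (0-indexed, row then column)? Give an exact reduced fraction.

Step 1: cell (0,0) = 3
Step 2: cell (0,0) = 11/3
Step 3: cell (0,0) = 629/180
Step 4: cell (0,0) = 1169/320
Full grid after step 4:
  1169/320 3629/960 172433/43200 25201/6480
  119839/34560 277699/72000 8947/2250 350981/86400
  90559/25920 4007/1080 44327/10800 52967/12960

Answer: 1169/320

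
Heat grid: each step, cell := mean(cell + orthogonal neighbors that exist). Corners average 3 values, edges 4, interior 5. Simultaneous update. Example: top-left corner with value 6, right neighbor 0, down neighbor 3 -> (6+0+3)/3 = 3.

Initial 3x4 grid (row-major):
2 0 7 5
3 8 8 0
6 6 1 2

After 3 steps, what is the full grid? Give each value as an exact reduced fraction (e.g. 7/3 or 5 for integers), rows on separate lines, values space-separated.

After step 1:
  5/3 17/4 5 4
  19/4 5 24/5 15/4
  5 21/4 17/4 1
After step 2:
  32/9 191/48 361/80 17/4
  197/48 481/100 114/25 271/80
  5 39/8 153/40 3
After step 3:
  419/108 30343/7200 10381/2400 81/20
  62891/14400 13397/3000 4219/1000 6079/1600
  671/144 1851/400 813/200 817/240

Answer: 419/108 30343/7200 10381/2400 81/20
62891/14400 13397/3000 4219/1000 6079/1600
671/144 1851/400 813/200 817/240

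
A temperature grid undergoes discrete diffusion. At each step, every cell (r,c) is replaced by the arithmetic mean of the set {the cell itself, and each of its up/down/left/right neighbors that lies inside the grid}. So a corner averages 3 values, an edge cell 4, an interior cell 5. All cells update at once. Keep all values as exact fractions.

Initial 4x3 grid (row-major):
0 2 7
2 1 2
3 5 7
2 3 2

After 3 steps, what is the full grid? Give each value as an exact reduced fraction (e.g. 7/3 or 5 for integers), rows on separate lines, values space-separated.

After step 1:
  4/3 5/2 11/3
  3/2 12/5 17/4
  3 19/5 4
  8/3 3 4
After step 2:
  16/9 99/40 125/36
  247/120 289/100 859/240
  329/120 81/25 321/80
  26/9 101/30 11/3
After step 3:
  284/135 2123/800 6859/2160
  8521/3600 5697/2000 25117/7200
  2459/900 19501/6000 8699/2400
  3239/1080 5923/1800 2651/720

Answer: 284/135 2123/800 6859/2160
8521/3600 5697/2000 25117/7200
2459/900 19501/6000 8699/2400
3239/1080 5923/1800 2651/720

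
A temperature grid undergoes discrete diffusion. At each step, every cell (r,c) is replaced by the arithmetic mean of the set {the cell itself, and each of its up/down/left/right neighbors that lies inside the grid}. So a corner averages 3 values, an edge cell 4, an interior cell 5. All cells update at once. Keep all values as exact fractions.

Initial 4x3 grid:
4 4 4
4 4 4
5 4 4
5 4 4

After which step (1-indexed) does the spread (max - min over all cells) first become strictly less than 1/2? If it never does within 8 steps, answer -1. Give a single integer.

Step 1: max=14/3, min=4, spread=2/3
Step 2: max=161/36, min=4, spread=17/36
  -> spread < 1/2 first at step 2
Step 3: max=592/135, min=4, spread=52/135
Step 4: max=559649/129600, min=7247/1800, spread=7573/25920
Step 5: max=33273001/7776000, min=109217/27000, spread=363701/1555200
Step 6: max=1982093999/466560000, min=2927413/720000, spread=681043/3732480
Step 7: max=118343737141/27993600000, min=793482089/194400000, spread=163292653/1119744000
Step 8: max=7073291884319/1679616000000, min=23885139163/5832000000, spread=1554974443/13436928000

Answer: 2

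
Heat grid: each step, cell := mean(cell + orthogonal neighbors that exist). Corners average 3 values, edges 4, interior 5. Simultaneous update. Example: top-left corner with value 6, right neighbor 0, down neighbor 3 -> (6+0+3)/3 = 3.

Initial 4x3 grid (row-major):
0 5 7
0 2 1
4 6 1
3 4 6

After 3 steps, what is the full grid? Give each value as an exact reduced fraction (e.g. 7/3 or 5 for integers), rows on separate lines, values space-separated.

Answer: 5473/2160 2323/800 7163/2160
18487/7200 3011/1000 23387/7200
22837/7200 19781/6000 25537/7200
3857/1080 54979/14400 2011/540

Derivation:
After step 1:
  5/3 7/2 13/3
  3/2 14/5 11/4
  13/4 17/5 7/2
  11/3 19/4 11/3
After step 2:
  20/9 123/40 127/36
  553/240 279/100 803/240
  709/240 177/50 799/240
  35/9 929/240 143/36
After step 3:
  5473/2160 2323/800 7163/2160
  18487/7200 3011/1000 23387/7200
  22837/7200 19781/6000 25537/7200
  3857/1080 54979/14400 2011/540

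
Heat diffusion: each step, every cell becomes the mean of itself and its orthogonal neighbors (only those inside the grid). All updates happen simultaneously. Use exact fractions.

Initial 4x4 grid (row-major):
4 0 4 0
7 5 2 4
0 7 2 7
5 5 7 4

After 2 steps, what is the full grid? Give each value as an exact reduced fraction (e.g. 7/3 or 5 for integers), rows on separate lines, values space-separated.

After step 1:
  11/3 13/4 3/2 8/3
  4 21/5 17/5 13/4
  19/4 19/5 5 17/4
  10/3 6 9/2 6
After step 2:
  131/36 757/240 649/240 89/36
  997/240 373/100 347/100 407/120
  953/240 19/4 419/100 37/8
  169/36 529/120 43/8 59/12

Answer: 131/36 757/240 649/240 89/36
997/240 373/100 347/100 407/120
953/240 19/4 419/100 37/8
169/36 529/120 43/8 59/12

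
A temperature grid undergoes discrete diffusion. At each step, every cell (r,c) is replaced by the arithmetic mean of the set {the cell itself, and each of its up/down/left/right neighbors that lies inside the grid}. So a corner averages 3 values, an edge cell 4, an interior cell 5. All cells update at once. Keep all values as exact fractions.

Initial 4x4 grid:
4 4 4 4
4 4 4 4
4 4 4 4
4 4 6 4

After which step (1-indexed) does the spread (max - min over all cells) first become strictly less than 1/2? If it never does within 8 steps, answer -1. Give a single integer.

Step 1: max=14/3, min=4, spread=2/3
Step 2: max=271/60, min=4, spread=31/60
Step 3: max=2371/540, min=4, spread=211/540
  -> spread < 1/2 first at step 3
Step 4: max=232843/54000, min=4, spread=16843/54000
Step 5: max=2082643/486000, min=18079/4500, spread=130111/486000
Step 6: max=61962367/14580000, min=1087159/270000, spread=3255781/14580000
Step 7: max=1849953691/437400000, min=1091107/270000, spread=82360351/437400000
Step 8: max=55239316891/13122000000, min=196906441/48600000, spread=2074577821/13122000000

Answer: 3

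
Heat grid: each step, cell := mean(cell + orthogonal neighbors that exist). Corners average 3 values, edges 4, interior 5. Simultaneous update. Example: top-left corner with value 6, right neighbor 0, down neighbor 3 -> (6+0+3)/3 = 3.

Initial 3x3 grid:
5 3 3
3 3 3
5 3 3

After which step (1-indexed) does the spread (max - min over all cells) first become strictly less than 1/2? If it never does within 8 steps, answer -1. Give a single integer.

Step 1: max=4, min=3, spread=1
Step 2: max=67/18, min=3, spread=13/18
Step 3: max=2597/720, min=227/72, spread=109/240
  -> spread < 1/2 first at step 3
Step 4: max=45509/12960, min=5761/1800, spread=20149/64800
Step 5: max=9005933/2592000, min=846091/259200, spread=545023/2592000
Step 6: max=533943751/155520000, min=10651237/3240000, spread=36295/248832
Step 7: max=31878770597/9331200000, min=2576935831/777600000, spread=305773/2985984
Step 8: max=1902930670159/559872000000, min=25870575497/7776000000, spread=2575951/35831808

Answer: 3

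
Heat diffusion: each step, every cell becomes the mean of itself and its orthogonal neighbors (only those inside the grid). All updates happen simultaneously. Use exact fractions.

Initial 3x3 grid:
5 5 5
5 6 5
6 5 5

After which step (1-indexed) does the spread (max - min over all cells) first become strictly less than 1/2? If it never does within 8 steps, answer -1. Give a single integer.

Answer: 2

Derivation:
Step 1: max=11/2, min=5, spread=1/2
Step 2: max=49/9, min=409/80, spread=239/720
  -> spread < 1/2 first at step 2
Step 3: max=38327/7200, min=1847/360, spread=1387/7200
Step 4: max=172441/32400, min=112069/21600, spread=347/2592
Step 5: max=10274477/1944000, min=6727943/1296000, spread=2921/31104
Step 6: max=615626269/116640000, min=405290221/77760000, spread=24611/373248
Step 7: max=36843687593/6998400000, min=24346490687/4665600000, spread=207329/4478976
Step 8: max=2208364475521/419904000000, min=1463145926389/279936000000, spread=1746635/53747712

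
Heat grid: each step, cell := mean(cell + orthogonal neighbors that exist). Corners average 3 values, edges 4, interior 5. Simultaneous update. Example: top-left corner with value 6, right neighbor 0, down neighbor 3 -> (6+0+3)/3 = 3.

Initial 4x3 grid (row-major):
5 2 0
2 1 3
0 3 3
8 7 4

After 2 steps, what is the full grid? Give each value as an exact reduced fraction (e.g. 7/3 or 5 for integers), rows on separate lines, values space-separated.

After step 1:
  3 2 5/3
  2 11/5 7/4
  13/4 14/5 13/4
  5 11/2 14/3
After step 2:
  7/3 133/60 65/36
  209/80 43/20 133/60
  261/80 17/5 187/60
  55/12 539/120 161/36

Answer: 7/3 133/60 65/36
209/80 43/20 133/60
261/80 17/5 187/60
55/12 539/120 161/36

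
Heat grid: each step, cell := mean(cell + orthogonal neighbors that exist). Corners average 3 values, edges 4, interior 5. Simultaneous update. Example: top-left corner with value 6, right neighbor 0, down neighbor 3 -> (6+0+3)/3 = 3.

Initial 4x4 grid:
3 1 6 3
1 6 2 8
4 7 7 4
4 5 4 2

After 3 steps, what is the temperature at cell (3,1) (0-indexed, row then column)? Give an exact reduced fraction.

Step 1: cell (3,1) = 5
Step 2: cell (3,1) = 589/120
Step 3: cell (3,1) = 661/144
Full grid after step 3:
  3317/1080 1367/360 1457/360 5099/1080
  2719/720 2341/600 14303/3000 3277/720
  2987/720 3547/750 6869/1500 17317/3600
  2477/540 661/144 17017/3600 593/135

Answer: 661/144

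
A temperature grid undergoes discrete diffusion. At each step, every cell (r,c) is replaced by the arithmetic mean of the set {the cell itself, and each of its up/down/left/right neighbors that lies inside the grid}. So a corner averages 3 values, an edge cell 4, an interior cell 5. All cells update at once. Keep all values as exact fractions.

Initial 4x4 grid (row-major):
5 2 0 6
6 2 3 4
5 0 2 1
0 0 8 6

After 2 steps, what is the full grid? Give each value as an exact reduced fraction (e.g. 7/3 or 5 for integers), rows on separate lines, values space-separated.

After step 1:
  13/3 9/4 11/4 10/3
  9/2 13/5 11/5 7/2
  11/4 9/5 14/5 13/4
  5/3 2 4 5
After step 2:
  133/36 179/60 79/30 115/36
  851/240 267/100 277/100 737/240
  643/240 239/100 281/100 291/80
  77/36 71/30 69/20 49/12

Answer: 133/36 179/60 79/30 115/36
851/240 267/100 277/100 737/240
643/240 239/100 281/100 291/80
77/36 71/30 69/20 49/12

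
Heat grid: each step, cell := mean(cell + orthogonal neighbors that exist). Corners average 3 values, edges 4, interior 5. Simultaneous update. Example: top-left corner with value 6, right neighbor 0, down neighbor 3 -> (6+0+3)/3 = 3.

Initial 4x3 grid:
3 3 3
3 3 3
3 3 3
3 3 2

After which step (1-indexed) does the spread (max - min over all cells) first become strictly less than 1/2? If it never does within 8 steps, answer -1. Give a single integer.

Step 1: max=3, min=8/3, spread=1/3
  -> spread < 1/2 first at step 1
Step 2: max=3, min=49/18, spread=5/18
Step 3: max=3, min=607/216, spread=41/216
Step 4: max=3, min=73543/25920, spread=4217/25920
Step 5: max=21521/7200, min=4456451/1555200, spread=38417/311040
Step 6: max=429403/144000, min=268735789/93312000, spread=1903471/18662400
Step 7: max=12844241/4320000, min=16195170911/5598720000, spread=18038617/223948800
Step 8: max=1153473241/388800000, min=974501417149/335923200000, spread=883978523/13436928000

Answer: 1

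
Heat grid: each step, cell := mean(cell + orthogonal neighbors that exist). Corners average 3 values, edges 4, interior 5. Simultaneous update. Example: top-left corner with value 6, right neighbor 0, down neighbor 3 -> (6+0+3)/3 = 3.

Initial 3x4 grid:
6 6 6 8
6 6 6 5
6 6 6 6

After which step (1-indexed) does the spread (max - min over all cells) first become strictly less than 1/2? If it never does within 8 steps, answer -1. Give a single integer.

Answer: 2

Derivation:
Step 1: max=13/2, min=17/3, spread=5/6
Step 2: max=229/36, min=88/15, spread=89/180
  -> spread < 1/2 first at step 2
Step 3: max=22279/3600, min=12853/2160, spread=643/2700
Step 4: max=798331/129600, min=20179/3375, spread=117287/648000
Step 5: max=47531669/7776000, min=6472037/1080000, spread=4665013/38880000
Step 6: max=2845553431/466560000, min=810101/135000, spread=73351/746496
Step 7: max=170253082229/27993600000, min=584291633/97200000, spread=79083677/1119744000
Step 8: max=10201580232511/1679616000000, min=70174264369/11664000000, spread=771889307/13436928000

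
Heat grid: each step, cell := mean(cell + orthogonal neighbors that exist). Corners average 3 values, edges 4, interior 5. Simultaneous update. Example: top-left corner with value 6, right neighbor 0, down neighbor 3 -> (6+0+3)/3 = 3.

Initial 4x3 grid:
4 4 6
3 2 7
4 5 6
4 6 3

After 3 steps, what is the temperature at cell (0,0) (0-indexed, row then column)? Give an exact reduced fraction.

Step 1: cell (0,0) = 11/3
Step 2: cell (0,0) = 131/36
Step 3: cell (0,0) = 8497/2160
Full grid after step 3:
  8497/2160 15529/3600 5201/1080
  28453/7200 26429/6000 8707/1800
  30253/7200 27139/6000 5863/1200
  9511/2160 33313/7200 439/90

Answer: 8497/2160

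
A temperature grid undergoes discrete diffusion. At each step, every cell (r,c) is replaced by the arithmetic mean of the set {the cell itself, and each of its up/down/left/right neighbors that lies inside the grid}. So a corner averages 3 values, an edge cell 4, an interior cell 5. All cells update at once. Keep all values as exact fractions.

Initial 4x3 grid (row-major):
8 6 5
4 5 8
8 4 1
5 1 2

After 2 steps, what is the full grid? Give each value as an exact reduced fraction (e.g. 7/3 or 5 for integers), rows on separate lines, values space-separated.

Answer: 73/12 89/15 205/36
229/40 131/25 607/120
599/120 106/25 409/120
155/36 16/5 97/36

Derivation:
After step 1:
  6 6 19/3
  25/4 27/5 19/4
  21/4 19/5 15/4
  14/3 3 4/3
After step 2:
  73/12 89/15 205/36
  229/40 131/25 607/120
  599/120 106/25 409/120
  155/36 16/5 97/36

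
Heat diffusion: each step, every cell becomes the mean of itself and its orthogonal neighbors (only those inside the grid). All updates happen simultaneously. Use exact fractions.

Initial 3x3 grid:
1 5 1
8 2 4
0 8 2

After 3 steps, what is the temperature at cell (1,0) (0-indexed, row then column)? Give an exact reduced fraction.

Step 1: cell (1,0) = 11/4
Step 2: cell (1,0) = 363/80
Step 3: cell (1,0) = 17501/4800
Full grid after step 3:
  2101/540 15451/4800 3757/1080
  17501/4800 8037/2000 15551/4800
  9239/2160 1473/400 8509/2160

Answer: 17501/4800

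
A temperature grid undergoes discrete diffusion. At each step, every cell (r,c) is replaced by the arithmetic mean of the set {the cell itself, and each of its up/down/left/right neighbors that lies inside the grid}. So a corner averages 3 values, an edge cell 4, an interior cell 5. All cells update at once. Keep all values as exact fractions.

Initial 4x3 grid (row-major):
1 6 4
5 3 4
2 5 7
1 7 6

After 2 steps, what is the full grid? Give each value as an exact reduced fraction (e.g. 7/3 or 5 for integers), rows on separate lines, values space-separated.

After step 1:
  4 7/2 14/3
  11/4 23/5 9/2
  13/4 24/5 11/2
  10/3 19/4 20/3
After step 2:
  41/12 503/120 38/9
  73/20 403/100 289/60
  53/15 229/50 161/30
  34/9 391/80 203/36

Answer: 41/12 503/120 38/9
73/20 403/100 289/60
53/15 229/50 161/30
34/9 391/80 203/36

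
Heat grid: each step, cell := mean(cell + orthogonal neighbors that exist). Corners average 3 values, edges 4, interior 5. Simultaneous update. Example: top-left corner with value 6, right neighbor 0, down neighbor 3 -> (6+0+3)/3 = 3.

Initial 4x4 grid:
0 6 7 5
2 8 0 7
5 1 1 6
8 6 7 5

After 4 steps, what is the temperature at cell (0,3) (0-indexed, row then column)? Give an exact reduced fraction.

Answer: 1937/405

Derivation:
Step 1: cell (0,3) = 19/3
Step 2: cell (0,3) = 46/9
Step 3: cell (0,3) = 2759/540
Step 4: cell (0,3) = 1937/405
Full grid after step 4:
  130871/32400 894883/216000 200071/43200 1937/405
  867703/216000 383153/90000 99211/22500 41237/8640
  963431/216000 196913/45000 27539/6000 111701/24000
  76529/16200 1034501/216000 37727/8000 52073/10800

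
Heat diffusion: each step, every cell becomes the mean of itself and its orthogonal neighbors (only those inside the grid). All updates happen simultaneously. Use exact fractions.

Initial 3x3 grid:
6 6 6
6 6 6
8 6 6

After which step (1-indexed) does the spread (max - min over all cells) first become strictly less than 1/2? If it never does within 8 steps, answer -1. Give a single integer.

Step 1: max=20/3, min=6, spread=2/3
Step 2: max=59/9, min=6, spread=5/9
Step 3: max=689/108, min=6, spread=41/108
  -> spread < 1/2 first at step 3
Step 4: max=41011/6480, min=1091/180, spread=347/1296
Step 5: max=2439737/388800, min=10957/1800, spread=2921/15552
Step 6: max=145796539/23328000, min=1321483/216000, spread=24611/186624
Step 7: max=8716802033/1399680000, min=29816741/4860000, spread=207329/2239488
Step 8: max=521914752451/83980800000, min=1594001599/259200000, spread=1746635/26873856

Answer: 3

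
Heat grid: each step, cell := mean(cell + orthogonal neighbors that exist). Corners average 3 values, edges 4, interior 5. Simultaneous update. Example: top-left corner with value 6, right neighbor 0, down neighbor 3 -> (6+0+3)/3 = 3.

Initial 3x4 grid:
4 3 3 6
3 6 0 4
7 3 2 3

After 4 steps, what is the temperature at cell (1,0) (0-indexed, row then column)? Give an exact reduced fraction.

Step 1: cell (1,0) = 5
Step 2: cell (1,0) = 47/12
Step 3: cell (1,0) = 2977/720
Step 4: cell (1,0) = 33283/8640
Full grid after step 4:
  6293/1620 15481/4320 15043/4320 86027/25920
  33283/8640 6661/1800 1885/576 22627/6912
  1607/405 15451/4320 4781/1440 26689/8640

Answer: 33283/8640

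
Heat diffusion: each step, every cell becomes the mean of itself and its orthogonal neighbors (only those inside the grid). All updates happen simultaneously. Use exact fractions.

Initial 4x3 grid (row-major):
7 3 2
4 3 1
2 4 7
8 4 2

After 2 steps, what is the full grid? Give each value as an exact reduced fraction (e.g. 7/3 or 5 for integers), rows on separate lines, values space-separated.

Answer: 149/36 161/48 3
97/24 18/5 47/16
103/24 39/10 181/48
41/9 35/8 37/9

Derivation:
After step 1:
  14/3 15/4 2
  4 3 13/4
  9/2 4 7/2
  14/3 9/2 13/3
After step 2:
  149/36 161/48 3
  97/24 18/5 47/16
  103/24 39/10 181/48
  41/9 35/8 37/9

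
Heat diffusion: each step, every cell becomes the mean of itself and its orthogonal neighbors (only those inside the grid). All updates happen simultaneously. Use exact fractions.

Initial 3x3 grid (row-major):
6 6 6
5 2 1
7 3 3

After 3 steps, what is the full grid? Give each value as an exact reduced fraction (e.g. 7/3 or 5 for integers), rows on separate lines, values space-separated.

After step 1:
  17/3 5 13/3
  5 17/5 3
  5 15/4 7/3
After step 2:
  47/9 23/5 37/9
  143/30 403/100 49/15
  55/12 869/240 109/36
After step 3:
  1313/270 5389/1200 539/135
  8371/1800 24341/6000 812/225
  3113/720 54943/14400 7139/2160

Answer: 1313/270 5389/1200 539/135
8371/1800 24341/6000 812/225
3113/720 54943/14400 7139/2160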